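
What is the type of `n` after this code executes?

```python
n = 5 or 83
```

'or' returns the first truthy value (5, which is int)

int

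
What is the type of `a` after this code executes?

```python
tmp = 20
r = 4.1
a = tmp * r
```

int * float returns float (20 * 4.1 = 82.0)

float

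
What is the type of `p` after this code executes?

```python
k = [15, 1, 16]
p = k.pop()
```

list.pop() returns the popped element (int here)

int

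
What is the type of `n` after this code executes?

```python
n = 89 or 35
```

'or' returns the first truthy value (89, which is int)

int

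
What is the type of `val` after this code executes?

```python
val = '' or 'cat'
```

'or' returns first truthy value ('cat', which is str)

str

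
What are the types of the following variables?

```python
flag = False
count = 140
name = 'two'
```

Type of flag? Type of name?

flag is bool; name is str

bool, str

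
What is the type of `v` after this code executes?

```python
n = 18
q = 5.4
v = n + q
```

int + float returns float (18 + 5.4 = 23.4)

float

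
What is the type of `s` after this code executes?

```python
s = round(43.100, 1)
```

round() with ndigits arg returns float

float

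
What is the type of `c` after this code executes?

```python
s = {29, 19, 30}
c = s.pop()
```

Popping from a set of ints returns int

int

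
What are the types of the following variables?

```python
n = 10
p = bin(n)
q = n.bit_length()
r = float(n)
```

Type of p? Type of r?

bin() returns str; float() returns float

str, float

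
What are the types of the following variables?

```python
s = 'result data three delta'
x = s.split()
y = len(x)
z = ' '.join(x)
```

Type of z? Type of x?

str.join() returns str; str.split() returns list

str, list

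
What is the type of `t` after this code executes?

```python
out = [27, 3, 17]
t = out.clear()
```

list.clear() returns None

NoneType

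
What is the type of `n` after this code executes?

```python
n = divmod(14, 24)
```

divmod() returns a tuple (quotient, remainder)

tuple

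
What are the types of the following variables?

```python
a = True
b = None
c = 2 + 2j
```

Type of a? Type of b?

a is bool; b is NoneType

bool, NoneType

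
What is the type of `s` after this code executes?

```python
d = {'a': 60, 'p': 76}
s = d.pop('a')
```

dict.pop() returns the value (int)

int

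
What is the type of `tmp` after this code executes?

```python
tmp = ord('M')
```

ord() returns int (Unicode code point)

int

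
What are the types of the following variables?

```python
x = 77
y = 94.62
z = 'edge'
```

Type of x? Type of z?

x is int; z is str

int, str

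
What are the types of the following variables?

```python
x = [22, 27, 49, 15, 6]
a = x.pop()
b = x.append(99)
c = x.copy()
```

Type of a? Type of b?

list.pop() returns the element (int); list.append() returns None

int, NoneType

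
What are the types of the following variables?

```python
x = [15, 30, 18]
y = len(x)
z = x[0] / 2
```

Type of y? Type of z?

len() returns int; int / int returns float

int, float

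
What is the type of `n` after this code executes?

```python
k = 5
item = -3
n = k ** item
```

int ** negative int returns float

float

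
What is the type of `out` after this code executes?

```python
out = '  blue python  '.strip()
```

str.strip() returns str

str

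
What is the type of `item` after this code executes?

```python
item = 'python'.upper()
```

str.upper() returns str

str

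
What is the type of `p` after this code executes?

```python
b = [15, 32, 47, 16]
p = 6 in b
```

'in' operator returns bool

bool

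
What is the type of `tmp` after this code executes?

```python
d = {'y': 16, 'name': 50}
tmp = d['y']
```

Accessing dict[str, int] with key 'y' returns int value 16

int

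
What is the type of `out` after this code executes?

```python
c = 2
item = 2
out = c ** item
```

int ** positive int returns int (2 ** 2 = 4)

int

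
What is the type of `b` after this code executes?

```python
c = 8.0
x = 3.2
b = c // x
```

float // float returns float (floor division preserves float type)

float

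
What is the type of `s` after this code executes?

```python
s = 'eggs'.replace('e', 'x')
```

str.replace() returns str

str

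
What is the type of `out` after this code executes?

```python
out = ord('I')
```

ord() returns int (Unicode code point)

int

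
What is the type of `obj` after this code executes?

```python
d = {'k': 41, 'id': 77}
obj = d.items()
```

dict.items() returns a dict_items view

dict_items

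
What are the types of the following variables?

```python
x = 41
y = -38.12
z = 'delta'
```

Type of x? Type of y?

x is int; y is float

int, float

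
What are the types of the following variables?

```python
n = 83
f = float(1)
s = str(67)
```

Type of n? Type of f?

n is int; f is float

int, float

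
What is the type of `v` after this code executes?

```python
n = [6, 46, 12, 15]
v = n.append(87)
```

list.append() returns None (mutates in place)

NoneType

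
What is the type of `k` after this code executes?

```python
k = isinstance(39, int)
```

isinstance() returns bool

bool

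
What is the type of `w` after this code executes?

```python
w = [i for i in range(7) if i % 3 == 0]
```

A list comprehension [...] produces a list

list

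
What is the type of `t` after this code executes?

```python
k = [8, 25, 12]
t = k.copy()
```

list.copy() returns list

list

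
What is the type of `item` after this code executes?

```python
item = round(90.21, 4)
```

round() with ndigits arg returns float

float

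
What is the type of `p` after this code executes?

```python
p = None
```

None has type NoneType

NoneType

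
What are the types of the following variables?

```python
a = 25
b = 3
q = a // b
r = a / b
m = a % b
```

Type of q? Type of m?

int // int returns int; int % int returns int

int, int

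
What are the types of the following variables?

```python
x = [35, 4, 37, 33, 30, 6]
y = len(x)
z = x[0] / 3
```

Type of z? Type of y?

int / int returns float; len() returns int

float, int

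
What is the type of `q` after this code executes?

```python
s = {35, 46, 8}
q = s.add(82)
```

set.add() returns None (mutates in place)

NoneType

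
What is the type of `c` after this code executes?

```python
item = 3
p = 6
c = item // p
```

int // int returns int (3 // 6 = 0)

int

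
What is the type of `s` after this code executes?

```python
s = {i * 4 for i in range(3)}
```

A set comprehension {expr for x in iterable} produces a set

set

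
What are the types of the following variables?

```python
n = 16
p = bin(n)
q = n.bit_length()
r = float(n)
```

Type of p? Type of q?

bin() returns str; int.bit_length() returns int

str, int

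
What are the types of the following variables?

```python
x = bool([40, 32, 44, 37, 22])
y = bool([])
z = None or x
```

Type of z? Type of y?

None or <bool> returns the bool; bool() returns bool

bool, bool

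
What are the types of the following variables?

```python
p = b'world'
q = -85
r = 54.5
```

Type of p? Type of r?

p is bytes; r is float

bytes, float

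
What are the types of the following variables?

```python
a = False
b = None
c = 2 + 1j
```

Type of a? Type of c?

a is bool; c is complex

bool, complex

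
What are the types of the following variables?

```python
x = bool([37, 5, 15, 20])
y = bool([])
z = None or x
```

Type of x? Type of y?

bool() returns bool; bool() returns bool

bool, bool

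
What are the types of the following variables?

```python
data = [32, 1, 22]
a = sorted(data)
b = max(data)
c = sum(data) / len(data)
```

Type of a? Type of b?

sorted() returns list; max of ints returns int

list, int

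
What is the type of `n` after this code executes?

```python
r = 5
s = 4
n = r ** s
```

int ** positive int returns int (5 ** 4 = 625)

int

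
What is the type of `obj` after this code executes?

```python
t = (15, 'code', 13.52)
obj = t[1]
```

Index 1 of tuple is 'code' which is str

str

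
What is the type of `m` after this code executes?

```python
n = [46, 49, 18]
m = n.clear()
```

list.clear() returns None

NoneType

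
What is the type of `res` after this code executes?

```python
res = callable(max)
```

callable() returns bool

bool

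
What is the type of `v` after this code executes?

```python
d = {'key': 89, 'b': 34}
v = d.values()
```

.values() returns a dict_values view object

dict_values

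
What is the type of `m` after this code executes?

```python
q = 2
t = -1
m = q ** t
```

int ** negative int returns float

float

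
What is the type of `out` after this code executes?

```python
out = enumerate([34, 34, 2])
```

enumerate() returns an enumerate iterator object

enumerate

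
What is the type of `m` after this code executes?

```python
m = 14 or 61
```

'or' returns the first truthy value (14, which is int)

int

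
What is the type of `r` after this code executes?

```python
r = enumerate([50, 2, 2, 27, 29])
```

enumerate() returns an enumerate iterator object

enumerate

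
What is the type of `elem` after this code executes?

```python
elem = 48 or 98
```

'or' returns the first truthy value (48, which is int)

int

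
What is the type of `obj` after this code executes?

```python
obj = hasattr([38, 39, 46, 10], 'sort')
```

hasattr() returns bool

bool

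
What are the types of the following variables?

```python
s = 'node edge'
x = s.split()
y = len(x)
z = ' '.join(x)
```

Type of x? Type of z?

str.split() returns list; str.join() returns str

list, str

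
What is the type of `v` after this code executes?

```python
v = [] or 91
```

'or' returns first truthy value (91, which is int)

int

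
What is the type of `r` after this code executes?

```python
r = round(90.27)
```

round() with no ndigits arg returns int

int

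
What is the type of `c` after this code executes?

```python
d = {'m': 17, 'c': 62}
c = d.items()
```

dict.items() returns a dict_items view

dict_items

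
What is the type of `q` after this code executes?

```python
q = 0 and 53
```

'and' returns the first falsy value (0, which is int)

int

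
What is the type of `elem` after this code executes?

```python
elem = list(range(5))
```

list(range(...)) returns list

list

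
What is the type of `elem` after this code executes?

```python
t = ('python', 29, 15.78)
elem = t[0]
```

Index 0 of tuple is 'python' which is str

str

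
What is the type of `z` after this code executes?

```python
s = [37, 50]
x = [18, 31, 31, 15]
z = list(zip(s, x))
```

list(zip(...)) returns a list of tuples

list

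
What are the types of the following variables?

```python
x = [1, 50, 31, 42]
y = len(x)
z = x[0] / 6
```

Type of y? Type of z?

len() returns int; int / int returns float

int, float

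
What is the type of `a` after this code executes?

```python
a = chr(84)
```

chr() returns str (single character)

str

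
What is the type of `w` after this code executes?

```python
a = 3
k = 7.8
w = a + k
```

int + float returns float (3 + 7.8 = 10.8)

float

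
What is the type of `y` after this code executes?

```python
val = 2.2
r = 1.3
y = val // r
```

float // float returns float (floor division preserves float type)

float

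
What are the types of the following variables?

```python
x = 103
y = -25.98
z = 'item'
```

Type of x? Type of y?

x is int; y is float

int, float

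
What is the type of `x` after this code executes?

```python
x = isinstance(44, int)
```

isinstance() returns bool

bool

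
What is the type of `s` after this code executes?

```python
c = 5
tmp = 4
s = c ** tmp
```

int ** positive int returns int (5 ** 4 = 625)

int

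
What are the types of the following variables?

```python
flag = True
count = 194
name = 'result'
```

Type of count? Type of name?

count is int; name is str

int, str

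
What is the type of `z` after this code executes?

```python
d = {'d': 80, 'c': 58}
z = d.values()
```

.values() returns a dict_values view object

dict_values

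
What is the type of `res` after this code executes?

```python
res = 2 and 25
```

'and' returns the last value when all truthy (25, which is int)

int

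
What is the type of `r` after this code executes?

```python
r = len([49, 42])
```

len() always returns int

int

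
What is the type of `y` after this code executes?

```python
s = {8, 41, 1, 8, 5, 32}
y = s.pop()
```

Popping from a set of ints returns int

int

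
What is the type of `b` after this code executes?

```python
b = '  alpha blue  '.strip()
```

str.strip() returns str

str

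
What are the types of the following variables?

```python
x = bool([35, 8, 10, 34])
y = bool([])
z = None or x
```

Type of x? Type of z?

bool() returns bool; None or <bool> returns the bool

bool, bool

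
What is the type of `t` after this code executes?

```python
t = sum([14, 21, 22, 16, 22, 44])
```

sum() of ints returns int

int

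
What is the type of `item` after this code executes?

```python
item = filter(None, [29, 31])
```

filter() returns a filter iterator object

filter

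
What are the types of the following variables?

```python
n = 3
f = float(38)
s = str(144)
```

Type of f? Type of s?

f is float; s is str

float, str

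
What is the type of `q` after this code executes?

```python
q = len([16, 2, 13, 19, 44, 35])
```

len() always returns int

int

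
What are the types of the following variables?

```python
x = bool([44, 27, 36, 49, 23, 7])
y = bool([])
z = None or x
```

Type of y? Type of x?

bool() returns bool; bool() returns bool

bool, bool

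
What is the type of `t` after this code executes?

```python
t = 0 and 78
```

'and' returns the first falsy value (0, which is int)

int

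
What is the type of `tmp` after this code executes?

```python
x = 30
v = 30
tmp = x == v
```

Equality comparison returns bool

bool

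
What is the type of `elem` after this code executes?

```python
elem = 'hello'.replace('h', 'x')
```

str.replace() returns str

str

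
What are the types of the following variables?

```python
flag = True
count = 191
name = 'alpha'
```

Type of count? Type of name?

count is int; name is str

int, str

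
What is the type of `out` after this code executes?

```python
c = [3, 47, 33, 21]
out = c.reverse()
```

list.reverse() returns None

NoneType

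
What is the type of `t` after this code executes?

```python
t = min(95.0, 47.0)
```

min() of floats returns float

float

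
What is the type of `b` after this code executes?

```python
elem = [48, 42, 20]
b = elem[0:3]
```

Slicing a list always returns a list

list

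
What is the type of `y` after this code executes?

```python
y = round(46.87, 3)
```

round() with ndigits arg returns float

float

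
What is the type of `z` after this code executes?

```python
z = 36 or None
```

'or' returns first truthy value (36, int)

int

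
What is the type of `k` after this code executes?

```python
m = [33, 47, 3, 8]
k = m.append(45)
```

list.append() returns None (mutates in place)

NoneType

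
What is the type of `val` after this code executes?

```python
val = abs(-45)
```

abs() of int returns int

int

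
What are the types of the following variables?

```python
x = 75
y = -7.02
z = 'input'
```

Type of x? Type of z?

x is int; z is str

int, str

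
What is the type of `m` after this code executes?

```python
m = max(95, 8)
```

max() of ints returns int

int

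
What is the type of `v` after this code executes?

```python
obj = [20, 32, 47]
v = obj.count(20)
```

list.count() returns int

int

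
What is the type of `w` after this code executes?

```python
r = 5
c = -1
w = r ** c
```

int ** negative int returns float

float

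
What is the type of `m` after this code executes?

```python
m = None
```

None has type NoneType

NoneType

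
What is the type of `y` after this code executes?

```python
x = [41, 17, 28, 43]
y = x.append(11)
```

list.append() returns None (mutates in place)

NoneType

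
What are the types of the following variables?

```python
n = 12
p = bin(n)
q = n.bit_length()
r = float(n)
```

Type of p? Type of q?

bin() returns str; int.bit_length() returns int

str, int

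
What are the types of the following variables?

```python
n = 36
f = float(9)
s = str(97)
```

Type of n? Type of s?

n is int; s is str

int, str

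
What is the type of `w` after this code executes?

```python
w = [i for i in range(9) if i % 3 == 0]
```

A list comprehension [...] produces a list

list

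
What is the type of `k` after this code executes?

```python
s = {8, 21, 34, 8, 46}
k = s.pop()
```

Popping from a set of ints returns int

int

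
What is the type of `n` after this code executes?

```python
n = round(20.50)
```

round() with no ndigits arg returns int

int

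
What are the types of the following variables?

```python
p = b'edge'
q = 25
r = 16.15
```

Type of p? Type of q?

p is bytes; q is int

bytes, int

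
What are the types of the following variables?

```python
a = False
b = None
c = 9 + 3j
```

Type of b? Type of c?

b is NoneType; c is complex

NoneType, complex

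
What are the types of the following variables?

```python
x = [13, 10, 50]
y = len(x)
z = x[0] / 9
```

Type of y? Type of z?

len() returns int; int / int returns float

int, float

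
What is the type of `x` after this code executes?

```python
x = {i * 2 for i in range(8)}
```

A set comprehension {expr for x in iterable} produces a set

set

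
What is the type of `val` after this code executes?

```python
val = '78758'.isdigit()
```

str.isdigit() returns bool

bool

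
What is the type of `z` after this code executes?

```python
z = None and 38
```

'and' returns first falsy value (None)

NoneType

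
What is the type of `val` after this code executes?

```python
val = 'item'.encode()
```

str.encode() returns bytes

bytes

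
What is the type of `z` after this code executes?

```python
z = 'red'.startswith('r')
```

str.startswith() returns bool

bool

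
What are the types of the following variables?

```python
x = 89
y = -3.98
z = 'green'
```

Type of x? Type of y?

x is int; y is float

int, float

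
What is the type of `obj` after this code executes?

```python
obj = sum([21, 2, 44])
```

sum() of ints returns int

int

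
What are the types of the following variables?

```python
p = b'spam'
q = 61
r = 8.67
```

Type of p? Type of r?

p is bytes; r is float

bytes, float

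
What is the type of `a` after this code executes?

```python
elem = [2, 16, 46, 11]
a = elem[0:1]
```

Slicing a list always returns a list

list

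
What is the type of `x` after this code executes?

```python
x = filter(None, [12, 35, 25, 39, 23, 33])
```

filter() returns a filter iterator object

filter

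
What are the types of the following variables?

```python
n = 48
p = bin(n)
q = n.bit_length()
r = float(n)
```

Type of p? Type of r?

bin() returns str; float() returns float

str, float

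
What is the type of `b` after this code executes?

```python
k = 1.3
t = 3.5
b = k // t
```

float // float returns float (floor division preserves float type)

float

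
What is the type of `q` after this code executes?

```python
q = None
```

None has type NoneType

NoneType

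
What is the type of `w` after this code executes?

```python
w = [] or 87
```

'or' returns first truthy value (87, which is int)

int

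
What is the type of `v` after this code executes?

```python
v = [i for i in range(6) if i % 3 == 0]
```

A list comprehension [...] produces a list

list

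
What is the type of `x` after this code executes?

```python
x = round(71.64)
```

round() with no ndigits arg returns int

int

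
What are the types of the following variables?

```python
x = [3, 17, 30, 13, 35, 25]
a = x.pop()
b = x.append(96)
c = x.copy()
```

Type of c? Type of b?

list.copy() returns list; list.append() returns None

list, NoneType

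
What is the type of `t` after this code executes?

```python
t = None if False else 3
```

Ternary: condition is False, else branch (3) taken → int

int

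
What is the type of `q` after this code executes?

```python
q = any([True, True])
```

any() returns bool

bool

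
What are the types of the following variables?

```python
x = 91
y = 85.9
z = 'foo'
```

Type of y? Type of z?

y is float; z is str

float, str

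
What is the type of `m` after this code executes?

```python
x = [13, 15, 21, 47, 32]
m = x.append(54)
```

list.append() returns None (mutates in place)

NoneType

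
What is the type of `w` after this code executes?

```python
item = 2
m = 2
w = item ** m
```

int ** positive int returns int (2 ** 2 = 4)

int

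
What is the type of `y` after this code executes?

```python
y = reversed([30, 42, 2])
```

reversed() on a list returns a list_reverseiterator

list_reverseiterator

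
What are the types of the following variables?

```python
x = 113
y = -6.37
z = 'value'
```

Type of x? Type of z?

x is int; z is str

int, str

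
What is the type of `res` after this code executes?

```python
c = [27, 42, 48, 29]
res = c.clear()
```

list.clear() returns None

NoneType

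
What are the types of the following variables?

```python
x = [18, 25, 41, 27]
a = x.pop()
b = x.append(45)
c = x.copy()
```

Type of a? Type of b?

list.pop() returns the element (int); list.append() returns None

int, NoneType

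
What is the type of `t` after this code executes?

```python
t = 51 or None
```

'or' returns first truthy value (51, int)

int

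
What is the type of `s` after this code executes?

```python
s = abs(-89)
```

abs() of int returns int

int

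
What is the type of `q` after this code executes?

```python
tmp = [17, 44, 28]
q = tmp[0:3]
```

Slicing a list always returns a list

list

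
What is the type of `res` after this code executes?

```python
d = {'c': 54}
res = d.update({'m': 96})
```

dict.update() returns None

NoneType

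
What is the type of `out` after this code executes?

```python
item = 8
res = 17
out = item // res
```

int // int returns int (8 // 17 = 0)

int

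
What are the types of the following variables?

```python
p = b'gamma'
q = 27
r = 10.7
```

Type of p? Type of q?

p is bytes; q is int

bytes, int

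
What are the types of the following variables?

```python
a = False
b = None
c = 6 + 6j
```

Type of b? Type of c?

b is NoneType; c is complex

NoneType, complex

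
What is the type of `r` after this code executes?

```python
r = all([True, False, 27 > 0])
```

all() returns bool

bool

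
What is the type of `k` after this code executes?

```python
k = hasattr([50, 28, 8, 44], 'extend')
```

hasattr() returns bool

bool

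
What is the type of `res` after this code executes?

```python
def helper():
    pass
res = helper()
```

A function with no return statement returns None

NoneType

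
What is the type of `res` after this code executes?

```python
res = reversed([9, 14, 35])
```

reversed() on a list returns a list_reverseiterator

list_reverseiterator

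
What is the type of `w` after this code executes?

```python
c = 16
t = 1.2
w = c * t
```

int * float returns float (16 * 1.2 = 19.2)

float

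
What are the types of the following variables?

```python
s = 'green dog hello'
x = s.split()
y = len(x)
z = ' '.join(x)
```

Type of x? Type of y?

str.split() returns list; len() returns int

list, int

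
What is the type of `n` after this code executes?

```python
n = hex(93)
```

hex() returns str representation

str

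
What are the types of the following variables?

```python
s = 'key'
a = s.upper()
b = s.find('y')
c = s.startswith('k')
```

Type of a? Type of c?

str.upper() returns str; str.startswith() returns bool

str, bool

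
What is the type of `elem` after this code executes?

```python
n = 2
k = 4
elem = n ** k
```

int ** positive int returns int (2 ** 4 = 16)

int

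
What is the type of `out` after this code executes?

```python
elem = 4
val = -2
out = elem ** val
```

int ** negative int returns float

float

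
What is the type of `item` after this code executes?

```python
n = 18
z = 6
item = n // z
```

int // int returns int (18 // 6 = 3)

int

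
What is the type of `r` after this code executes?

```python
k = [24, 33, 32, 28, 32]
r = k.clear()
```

list.clear() returns None

NoneType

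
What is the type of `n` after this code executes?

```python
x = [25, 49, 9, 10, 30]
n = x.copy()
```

list.copy() returns list

list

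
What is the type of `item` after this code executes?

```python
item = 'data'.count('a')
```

str.count() returns int

int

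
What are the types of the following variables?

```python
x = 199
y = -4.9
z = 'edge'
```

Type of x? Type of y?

x is int; y is float

int, float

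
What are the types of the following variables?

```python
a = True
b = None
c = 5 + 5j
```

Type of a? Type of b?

a is bool; b is NoneType

bool, NoneType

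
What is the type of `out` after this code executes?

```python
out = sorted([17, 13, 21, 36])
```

sorted() always returns list

list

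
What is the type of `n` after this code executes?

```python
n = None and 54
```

'and' returns first falsy value (None)

NoneType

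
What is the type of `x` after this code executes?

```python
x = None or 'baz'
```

'or' with None returns the other value ('baz', str)

str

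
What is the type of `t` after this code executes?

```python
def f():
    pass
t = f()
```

A function with no return statement returns None

NoneType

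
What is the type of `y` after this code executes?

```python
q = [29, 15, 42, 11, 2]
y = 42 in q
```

'in' operator returns bool

bool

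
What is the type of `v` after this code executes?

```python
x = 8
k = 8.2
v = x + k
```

int + float returns float (8 + 8.2 = 16.2)

float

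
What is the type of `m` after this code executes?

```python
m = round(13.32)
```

round() with no ndigits arg returns int

int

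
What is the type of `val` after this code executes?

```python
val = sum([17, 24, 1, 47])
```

sum() of ints returns int

int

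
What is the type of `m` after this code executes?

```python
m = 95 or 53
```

'or' returns the first truthy value (95, which is int)

int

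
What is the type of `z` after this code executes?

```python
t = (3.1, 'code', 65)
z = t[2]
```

Index 2 of tuple is 65 which is int

int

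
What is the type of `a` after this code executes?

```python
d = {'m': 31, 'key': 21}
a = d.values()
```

.values() returns a dict_values view object

dict_values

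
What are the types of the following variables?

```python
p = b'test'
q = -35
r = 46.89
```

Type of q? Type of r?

q is int; r is float

int, float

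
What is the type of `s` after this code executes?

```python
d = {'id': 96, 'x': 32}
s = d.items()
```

dict.items() returns a dict_items view

dict_items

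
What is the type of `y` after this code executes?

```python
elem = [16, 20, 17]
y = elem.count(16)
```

list.count() returns int

int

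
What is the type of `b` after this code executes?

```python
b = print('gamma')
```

print() returns None

NoneType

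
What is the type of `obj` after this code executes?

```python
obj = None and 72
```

'and' returns first falsy value (None)

NoneType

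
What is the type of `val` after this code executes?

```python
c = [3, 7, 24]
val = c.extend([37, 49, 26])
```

list.extend() returns None

NoneType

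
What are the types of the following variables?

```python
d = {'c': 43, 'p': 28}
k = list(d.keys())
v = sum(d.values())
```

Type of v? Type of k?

sum of int values returns int; list(...) returns list

int, list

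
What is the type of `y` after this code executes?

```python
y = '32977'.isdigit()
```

str.isdigit() returns bool

bool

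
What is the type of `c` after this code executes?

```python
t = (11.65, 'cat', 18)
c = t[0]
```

Index 0 of tuple is 11.65 which is float

float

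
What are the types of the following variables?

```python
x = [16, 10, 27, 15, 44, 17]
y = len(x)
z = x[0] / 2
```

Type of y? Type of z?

len() returns int; int / int returns float

int, float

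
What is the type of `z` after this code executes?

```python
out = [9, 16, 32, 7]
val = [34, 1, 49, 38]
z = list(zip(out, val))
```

list(zip(...)) returns a list of tuples

list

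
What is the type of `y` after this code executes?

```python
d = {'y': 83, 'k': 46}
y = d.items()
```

dict.items() returns a dict_items view

dict_items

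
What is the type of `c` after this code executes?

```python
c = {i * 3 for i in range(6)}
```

A set comprehension {expr for x in iterable} produces a set

set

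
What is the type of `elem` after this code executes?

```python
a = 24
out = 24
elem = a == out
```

Equality comparison returns bool

bool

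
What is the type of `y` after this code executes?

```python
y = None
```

None has type NoneType

NoneType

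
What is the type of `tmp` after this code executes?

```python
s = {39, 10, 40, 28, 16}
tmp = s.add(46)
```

set.add() returns None (mutates in place)

NoneType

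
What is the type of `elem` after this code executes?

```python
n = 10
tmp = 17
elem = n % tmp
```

int % int returns int (10 % 17 = 10)

int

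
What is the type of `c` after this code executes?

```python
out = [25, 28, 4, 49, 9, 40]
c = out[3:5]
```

Slicing a list always returns a list

list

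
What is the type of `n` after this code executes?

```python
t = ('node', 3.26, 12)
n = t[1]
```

Index 1 of tuple is 3.26 which is float

float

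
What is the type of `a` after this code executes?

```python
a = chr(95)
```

chr() returns str (single character)

str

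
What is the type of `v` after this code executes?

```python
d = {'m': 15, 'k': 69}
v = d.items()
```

dict.items() returns a dict_items view

dict_items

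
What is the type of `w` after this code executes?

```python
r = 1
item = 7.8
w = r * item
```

int * float returns float (1 * 7.8 = 7.8)

float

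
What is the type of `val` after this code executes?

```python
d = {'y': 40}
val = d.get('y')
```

dict.get() returns the value (int) when key is found

int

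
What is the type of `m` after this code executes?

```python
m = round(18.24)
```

round() with no ndigits arg returns int

int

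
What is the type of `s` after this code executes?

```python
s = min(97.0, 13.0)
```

min() of floats returns float

float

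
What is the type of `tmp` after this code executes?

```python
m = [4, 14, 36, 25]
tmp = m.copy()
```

list.copy() returns list

list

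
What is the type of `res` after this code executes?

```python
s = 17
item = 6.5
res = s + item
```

int + float returns float (17 + 6.5 = 23.5)

float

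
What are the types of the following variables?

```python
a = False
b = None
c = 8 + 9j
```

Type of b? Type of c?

b is NoneType; c is complex

NoneType, complex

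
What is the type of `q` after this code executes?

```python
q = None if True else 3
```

Ternary: condition is True, if branch (None) taken → NoneType

NoneType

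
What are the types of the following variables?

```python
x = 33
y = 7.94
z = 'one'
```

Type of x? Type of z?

x is int; z is str

int, str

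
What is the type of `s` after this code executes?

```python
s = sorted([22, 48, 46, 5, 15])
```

sorted() always returns list

list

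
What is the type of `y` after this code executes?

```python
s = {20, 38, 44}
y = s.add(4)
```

set.add() returns None (mutates in place)

NoneType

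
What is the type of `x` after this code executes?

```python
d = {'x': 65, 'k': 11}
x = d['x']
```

Accessing dict[str, int] with key 'x' returns int value 65

int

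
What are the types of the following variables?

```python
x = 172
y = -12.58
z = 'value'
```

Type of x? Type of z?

x is int; z is str

int, str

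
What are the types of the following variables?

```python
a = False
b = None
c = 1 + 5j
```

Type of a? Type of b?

a is bool; b is NoneType

bool, NoneType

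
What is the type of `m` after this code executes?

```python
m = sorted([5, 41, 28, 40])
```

sorted() always returns list

list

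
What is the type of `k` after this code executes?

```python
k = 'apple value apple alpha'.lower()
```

str.lower() returns str

str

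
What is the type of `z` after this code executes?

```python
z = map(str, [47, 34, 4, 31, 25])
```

map() returns a map iterator object

map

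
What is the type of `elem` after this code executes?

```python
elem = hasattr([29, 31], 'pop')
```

hasattr() returns bool

bool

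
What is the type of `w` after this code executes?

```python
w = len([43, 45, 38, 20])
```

len() always returns int

int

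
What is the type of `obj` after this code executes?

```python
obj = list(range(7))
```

list(range(...)) returns list

list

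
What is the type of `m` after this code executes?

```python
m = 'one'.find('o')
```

str.find() returns int (index, or -1)

int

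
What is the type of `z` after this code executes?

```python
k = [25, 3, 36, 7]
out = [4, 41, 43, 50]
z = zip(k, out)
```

zip() returns a zip iterator object

zip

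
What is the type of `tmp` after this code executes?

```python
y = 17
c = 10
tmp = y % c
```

int % int returns int (17 % 10 = 7)

int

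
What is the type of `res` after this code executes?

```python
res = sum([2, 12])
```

sum() of ints returns int

int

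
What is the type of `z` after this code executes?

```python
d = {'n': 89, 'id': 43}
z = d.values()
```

.values() returns a dict_values view object

dict_values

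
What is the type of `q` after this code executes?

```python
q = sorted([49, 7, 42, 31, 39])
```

sorted() always returns list

list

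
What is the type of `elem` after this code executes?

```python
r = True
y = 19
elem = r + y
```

bool + int returns int (True is 1, so 1 + 19 = 20)

int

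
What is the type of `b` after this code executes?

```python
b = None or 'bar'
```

'or' with None returns the other value ('bar', str)

str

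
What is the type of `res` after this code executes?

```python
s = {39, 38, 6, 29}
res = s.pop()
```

Popping from a set of ints returns int

int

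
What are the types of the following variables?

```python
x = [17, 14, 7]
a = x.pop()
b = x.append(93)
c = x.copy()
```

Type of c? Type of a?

list.copy() returns list; list.pop() returns the element (int)

list, int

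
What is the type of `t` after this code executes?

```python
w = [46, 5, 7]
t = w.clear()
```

list.clear() returns None

NoneType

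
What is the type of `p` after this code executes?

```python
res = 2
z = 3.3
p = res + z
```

int + float returns float (2 + 3.3 = 5.3)

float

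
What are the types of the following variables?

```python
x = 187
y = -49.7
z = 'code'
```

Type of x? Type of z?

x is int; z is str

int, str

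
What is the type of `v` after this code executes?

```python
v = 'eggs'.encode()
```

str.encode() returns bytes

bytes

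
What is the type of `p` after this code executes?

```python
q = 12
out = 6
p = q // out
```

int // int returns int (12 // 6 = 2)

int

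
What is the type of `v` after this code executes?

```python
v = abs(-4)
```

abs() of int returns int

int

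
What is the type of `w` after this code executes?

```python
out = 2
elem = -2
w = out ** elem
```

int ** negative int returns float

float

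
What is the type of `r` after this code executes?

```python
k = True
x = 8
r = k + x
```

bool + int returns int (True is 1, so 1 + 8 = 9)

int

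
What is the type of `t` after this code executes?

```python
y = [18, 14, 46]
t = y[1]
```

Indexing a list of ints returns int (y[1] = 14)

int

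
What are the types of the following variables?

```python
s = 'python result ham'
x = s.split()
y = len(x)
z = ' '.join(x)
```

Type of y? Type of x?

len() returns int; str.split() returns list

int, list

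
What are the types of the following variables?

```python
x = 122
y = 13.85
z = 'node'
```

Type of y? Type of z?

y is float; z is str

float, str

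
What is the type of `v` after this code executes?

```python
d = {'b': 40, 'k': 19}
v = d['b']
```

Accessing dict[str, int] with key 'b' returns int value 40

int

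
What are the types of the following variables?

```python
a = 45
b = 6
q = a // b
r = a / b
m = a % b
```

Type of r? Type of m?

int / int returns float; int % int returns int

float, int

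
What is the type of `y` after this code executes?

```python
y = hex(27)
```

hex() returns str representation

str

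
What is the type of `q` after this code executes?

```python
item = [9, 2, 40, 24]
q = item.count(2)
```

list.count() returns int

int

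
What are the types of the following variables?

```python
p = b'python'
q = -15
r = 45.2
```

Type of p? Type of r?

p is bytes; r is float

bytes, float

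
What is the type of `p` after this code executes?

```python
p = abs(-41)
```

abs() of int returns int

int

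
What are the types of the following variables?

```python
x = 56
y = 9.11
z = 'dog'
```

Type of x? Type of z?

x is int; z is str

int, str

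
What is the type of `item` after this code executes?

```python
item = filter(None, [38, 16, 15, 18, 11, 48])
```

filter() returns a filter iterator object

filter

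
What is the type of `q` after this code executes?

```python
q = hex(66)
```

hex() returns str representation

str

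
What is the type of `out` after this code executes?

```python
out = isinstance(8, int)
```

isinstance() returns bool

bool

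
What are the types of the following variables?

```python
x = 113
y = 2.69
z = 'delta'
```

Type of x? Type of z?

x is int; z is str

int, str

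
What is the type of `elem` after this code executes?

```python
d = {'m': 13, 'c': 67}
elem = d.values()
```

.values() returns a dict_values view object

dict_values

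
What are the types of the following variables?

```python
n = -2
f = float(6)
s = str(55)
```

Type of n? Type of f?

n is int; f is float

int, float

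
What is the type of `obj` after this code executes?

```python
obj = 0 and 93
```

'and' returns the first falsy value (0, which is int)

int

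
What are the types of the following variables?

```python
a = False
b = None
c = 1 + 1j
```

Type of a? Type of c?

a is bool; c is complex

bool, complex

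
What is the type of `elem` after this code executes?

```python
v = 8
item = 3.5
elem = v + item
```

int + float returns float (8 + 3.5 = 11.5)

float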